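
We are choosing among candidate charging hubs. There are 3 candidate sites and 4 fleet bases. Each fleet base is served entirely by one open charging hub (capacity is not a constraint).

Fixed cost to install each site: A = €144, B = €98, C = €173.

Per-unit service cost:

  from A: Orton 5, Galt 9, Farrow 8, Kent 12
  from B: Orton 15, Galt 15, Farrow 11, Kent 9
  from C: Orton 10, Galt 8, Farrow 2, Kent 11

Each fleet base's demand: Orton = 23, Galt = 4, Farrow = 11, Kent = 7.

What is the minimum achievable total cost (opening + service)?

Minimum total cost: 467

For any fixed open set, each fleet base goes to its cheapest open site; total = fixed + service.
{A}: Orton→A 5·23=115, Galt→A 9·4=36, Farrow→A 8·11=88, Kent→A 12·7=84. Service 323; fixed 144; total 467.
{C}: service 361 + fixed 173 = 534
{A, B}: Orton→A 5·23=115, Galt→A 9·4=36, Farrow→A 8·11=88, Kent→B 9·7=63. Service 302; fixed 242; total 544.
{A, B, C}: Orton→A 5·23=115, Galt→C 8·4=32, Farrow→C 2·11=22, Kent→B 9·7=63. Service 232; fixed 415; total 647.
(All 7 nonempty subsets were checked; A only is lowest.)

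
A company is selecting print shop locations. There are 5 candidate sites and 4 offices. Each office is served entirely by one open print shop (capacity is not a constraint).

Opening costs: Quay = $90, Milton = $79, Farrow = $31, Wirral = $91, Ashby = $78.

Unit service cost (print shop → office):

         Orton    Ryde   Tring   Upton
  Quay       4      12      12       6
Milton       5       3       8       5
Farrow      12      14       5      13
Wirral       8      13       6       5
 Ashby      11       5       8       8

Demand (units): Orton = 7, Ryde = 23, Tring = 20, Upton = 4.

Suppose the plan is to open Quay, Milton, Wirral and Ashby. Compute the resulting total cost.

Each office is assigned to its cheapest site among the open ones.
{Quay, Milton, Wirral, Ashby}: Orton→Quay 4·7=28, Ryde→Milton 3·23=69, Tring→Wirral 6·20=120, Upton→Milton 5·4=20. Service 237; fixed 338; total 575.

Total cost: 575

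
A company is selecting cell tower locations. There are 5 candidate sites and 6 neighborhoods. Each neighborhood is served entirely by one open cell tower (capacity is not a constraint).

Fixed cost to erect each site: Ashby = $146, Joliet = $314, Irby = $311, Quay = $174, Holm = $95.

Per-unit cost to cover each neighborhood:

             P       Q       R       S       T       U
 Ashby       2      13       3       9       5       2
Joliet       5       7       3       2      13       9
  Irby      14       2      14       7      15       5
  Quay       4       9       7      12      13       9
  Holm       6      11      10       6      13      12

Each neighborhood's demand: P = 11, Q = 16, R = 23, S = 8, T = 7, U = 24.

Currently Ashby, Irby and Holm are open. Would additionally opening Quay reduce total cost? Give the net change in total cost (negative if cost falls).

No — net change +174 (cost rises by 174).

Current service cost with {Ashby, Irby, Holm}: 254.
Adding Quay: each neighborhood re-picks its cheapest; new service cost 254, saving 0.
Extra fixed cost: 174. Net change = 174 − 0 = 174.
(Totals: 806 → 980.)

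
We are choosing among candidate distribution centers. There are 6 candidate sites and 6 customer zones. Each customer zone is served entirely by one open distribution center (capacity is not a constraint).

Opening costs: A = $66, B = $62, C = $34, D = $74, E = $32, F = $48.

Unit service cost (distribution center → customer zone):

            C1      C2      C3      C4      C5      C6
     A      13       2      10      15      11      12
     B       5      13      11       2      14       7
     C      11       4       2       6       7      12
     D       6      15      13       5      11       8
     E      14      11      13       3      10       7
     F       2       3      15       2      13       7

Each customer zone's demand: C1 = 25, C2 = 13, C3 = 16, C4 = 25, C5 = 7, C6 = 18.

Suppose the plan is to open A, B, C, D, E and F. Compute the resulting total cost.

Total cost: 649

Each customer zone is assigned to its cheapest site among the open ones.
{A, B, C, D, E, F}: C1→F 2·25=50, C2→A 2·13=26, C3→C 2·16=32, C4→B 2·25=50, C5→C 7·7=49, C6→B 7·18=126. Service 333; fixed 316; total 649.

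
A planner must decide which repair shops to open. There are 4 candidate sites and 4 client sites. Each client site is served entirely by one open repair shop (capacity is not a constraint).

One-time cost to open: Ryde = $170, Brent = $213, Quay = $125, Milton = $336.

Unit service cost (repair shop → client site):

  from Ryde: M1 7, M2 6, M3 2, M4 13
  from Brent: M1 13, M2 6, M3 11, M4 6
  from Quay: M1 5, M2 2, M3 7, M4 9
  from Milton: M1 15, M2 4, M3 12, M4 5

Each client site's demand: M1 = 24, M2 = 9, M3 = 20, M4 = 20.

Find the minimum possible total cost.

Minimum total cost: 583

For any fixed open set, each client site goes to its cheapest open site; total = fixed + service.
{Quay}: M1→Quay 5·24=120, M2→Quay 2·9=18, M3→Quay 7·20=140, M4→Quay 9·20=180. Service 458; fixed 125; total 583.
{Ryde, Quay}: service 358 + fixed 295 = 653
{Ryde}: M1→Ryde 7·24=168, M2→Ryde 6·9=54, M3→Ryde 2·20=40, M4→Ryde 13·20=260. Service 522; fixed 170; total 692.
{Ryde, Brent, Quay, Milton}: service 278 + fixed 844 = 1122
(All 15 nonempty subsets were checked; Quay only is lowest.)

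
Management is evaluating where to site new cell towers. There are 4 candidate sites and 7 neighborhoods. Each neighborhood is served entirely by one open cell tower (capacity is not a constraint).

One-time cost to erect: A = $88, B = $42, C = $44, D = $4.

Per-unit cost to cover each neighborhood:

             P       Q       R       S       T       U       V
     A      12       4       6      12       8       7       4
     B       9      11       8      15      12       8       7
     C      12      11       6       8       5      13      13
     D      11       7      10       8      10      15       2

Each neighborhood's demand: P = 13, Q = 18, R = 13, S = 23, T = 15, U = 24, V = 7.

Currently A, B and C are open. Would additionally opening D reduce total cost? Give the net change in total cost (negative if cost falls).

Yes — net change −10 (cost falls by 10).

Current service cost with {A, B, C}: 722.
Adding D: each neighborhood re-picks its cheapest; new service cost 708, saving 14.
Extra fixed cost: 4. Net change = 4 − 14 = -10.
(Totals: 896 → 886.)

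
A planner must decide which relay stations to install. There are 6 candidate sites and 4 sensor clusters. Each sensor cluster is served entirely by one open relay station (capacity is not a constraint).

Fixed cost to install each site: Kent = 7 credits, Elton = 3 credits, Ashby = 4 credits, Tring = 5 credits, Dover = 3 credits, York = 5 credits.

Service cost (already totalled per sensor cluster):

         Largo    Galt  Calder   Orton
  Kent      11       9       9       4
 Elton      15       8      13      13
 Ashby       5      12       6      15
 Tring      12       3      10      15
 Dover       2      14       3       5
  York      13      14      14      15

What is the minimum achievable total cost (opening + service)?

Minimum total cost: 21

For any fixed open set, each sensor cluster goes to its cheapest open site; total = fixed + service.
{Tring, Dover}: Largo→Dover 2, Galt→Tring 3, Calder→Dover 3, Orton→Dover 5. Service 13; fixed 8; total 21.
{Elton, Tring, Dover}: service 13 + fixed 11 = 24
{Elton, Dover}: Largo→Dover 2, Galt→Elton 8, Calder→Dover 3, Orton→Dover 5. Service 18; fixed 6; total 24.
{Kent, Elton, Ashby, Tring, Dover, York}: Largo→Dover 2, Galt→Tring 3, Calder→Dover 3, Orton→Kent 4. Service 12; fixed 27; total 39.
No other subset beats 21.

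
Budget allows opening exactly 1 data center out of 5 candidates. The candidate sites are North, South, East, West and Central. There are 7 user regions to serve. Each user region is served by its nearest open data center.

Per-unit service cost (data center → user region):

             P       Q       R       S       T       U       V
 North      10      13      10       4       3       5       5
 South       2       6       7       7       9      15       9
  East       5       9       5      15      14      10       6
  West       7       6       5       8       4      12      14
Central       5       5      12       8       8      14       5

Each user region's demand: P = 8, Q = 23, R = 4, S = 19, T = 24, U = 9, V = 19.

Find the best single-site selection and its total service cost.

With exactly 1 open, each user region uses its cheapest among the chosen.
{North}: P→North 10·8=80, Q→North 13·23=299, R→North 10·4=40, S→North 4·19=76, T→North 3·24=72, U→North 5·9=45, V→North 5·19=95. Service cost 707.
{Central}: service cost 768
{West}: service cost 836
Among all 5 size-1 choices, {North} is lowest.

Choose North only; total service cost 707.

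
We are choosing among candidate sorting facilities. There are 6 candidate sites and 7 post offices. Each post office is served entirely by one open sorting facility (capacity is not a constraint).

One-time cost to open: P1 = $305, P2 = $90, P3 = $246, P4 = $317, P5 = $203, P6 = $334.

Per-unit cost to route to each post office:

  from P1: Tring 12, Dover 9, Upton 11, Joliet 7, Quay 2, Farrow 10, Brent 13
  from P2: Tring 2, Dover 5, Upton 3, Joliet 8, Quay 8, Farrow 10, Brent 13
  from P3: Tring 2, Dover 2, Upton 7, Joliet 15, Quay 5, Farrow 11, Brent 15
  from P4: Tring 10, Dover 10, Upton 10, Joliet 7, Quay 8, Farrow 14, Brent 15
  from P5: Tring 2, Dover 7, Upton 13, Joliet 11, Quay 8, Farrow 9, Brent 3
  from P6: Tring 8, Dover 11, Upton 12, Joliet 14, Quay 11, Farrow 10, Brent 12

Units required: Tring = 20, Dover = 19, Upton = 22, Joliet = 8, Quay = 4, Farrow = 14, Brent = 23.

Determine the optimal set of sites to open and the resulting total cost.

For any fixed open set, each post office goes to its cheapest open site; total = fixed + service.
{P2, P5}: Tring→P2 2·20=40, Dover→P2 5·19=95, Upton→P2 3·22=66, Joliet→P2 8·8=64, Quay→P2 8·4=32, Farrow→P5 9·14=126, Brent→P5 3·23=69. Service 492; fixed 293; total 785.
{P2}: Tring→P2 2·20=40, Dover→P2 5·19=95, Upton→P2 3·22=66, Joliet→P2 8·8=64, Quay→P2 8·4=32, Farrow→P2 10·14=140, Brent→P2 13·23=299. Service 736; fixed 90; total 826.
{P2, P3, P5}: service 423 + fixed 539 = 962
{P1, P2, P3, P4, P5, P6}: service 403 + fixed 1495 = 1898
No other subset beats 785.

Open P2 and P5; minimum total cost 785.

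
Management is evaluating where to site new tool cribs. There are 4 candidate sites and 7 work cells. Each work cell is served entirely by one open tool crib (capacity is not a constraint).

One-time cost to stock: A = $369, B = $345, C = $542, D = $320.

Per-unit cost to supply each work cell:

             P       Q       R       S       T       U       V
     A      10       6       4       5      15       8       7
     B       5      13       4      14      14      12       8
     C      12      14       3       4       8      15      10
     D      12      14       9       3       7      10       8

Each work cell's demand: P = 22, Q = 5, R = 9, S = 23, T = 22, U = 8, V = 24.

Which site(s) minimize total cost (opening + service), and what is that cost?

For any fixed open set, each work cell goes to its cheapest open site; total = fixed + service.
{D}: P→D 12·22=264, Q→D 14·5=70, R→D 9·9=81, S→D 3·23=69, T→D 7·22=154, U→D 10·8=80, V→D 8·24=192. Service 910; fixed 320; total 1230.
{A}: P→A 10·22=220, Q→A 6·5=30, R→A 4·9=36, S→A 5·23=115, T→A 15·22=330, U→A 8·8=64, V→A 7·24=168. Service 963; fixed 369; total 1332.
{B, D}: service 706 + fixed 665 = 1371
{A, B, C, D}: service 622 + fixed 1576 = 2198
No other subset beats 1230.

Open D only; minimum total cost 1230.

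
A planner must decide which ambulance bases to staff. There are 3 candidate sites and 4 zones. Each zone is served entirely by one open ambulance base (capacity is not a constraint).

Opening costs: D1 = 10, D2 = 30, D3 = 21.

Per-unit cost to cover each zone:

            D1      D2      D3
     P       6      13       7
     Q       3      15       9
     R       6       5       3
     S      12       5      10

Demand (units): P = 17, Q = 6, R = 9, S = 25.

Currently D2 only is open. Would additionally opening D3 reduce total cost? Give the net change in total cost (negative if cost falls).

Current service cost with {D2}: 481.
Adding D3: each zone re-picks its cheapest; new service cost 325, saving 156.
Extra fixed cost: 21. Net change = 21 − 156 = -135.
(Totals: 511 → 376.)

Yes — net change −135 (cost falls by 135).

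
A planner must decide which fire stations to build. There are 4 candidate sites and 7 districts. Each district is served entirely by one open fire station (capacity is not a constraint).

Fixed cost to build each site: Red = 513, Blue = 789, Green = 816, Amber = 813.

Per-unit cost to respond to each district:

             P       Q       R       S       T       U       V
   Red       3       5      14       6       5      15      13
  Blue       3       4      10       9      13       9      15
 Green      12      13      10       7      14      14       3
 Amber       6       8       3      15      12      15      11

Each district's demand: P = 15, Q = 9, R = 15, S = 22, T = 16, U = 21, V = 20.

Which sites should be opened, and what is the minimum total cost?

Open Red only; minimum total cost 1600.

For any fixed open set, each district goes to its cheapest open site; total = fixed + service.
{Red}: P→Red 3·15=45, Q→Red 5·9=45, R→Red 14·15=210, S→Red 6·22=132, T→Red 5·16=80, U→Red 15·21=315, V→Red 13·20=260. Service 1087; fixed 513; total 1600.
{Blue}: service 1126 + fixed 789 = 1915
{Green}: service 1179 + fixed 816 = 1995
{Red, Blue, Green, Amber}: service 587 + fixed 2931 = 3518
No other subset beats 1600.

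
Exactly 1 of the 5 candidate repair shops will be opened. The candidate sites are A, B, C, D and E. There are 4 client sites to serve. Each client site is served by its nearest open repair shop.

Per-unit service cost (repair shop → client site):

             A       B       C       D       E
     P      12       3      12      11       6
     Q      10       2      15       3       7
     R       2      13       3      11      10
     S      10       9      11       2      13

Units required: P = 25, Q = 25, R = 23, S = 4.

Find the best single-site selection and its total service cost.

With exactly 1 open, each client site uses its cheapest among the chosen.
{B}: P→B 3·25=75, Q→B 2·25=50, R→B 13·23=299, S→B 9·4=36. Service cost 460.
{E}: service cost 607
{D}: service cost 611
Among all 5 size-1 choices, {B} is lowest.

Choose B only; total service cost 460.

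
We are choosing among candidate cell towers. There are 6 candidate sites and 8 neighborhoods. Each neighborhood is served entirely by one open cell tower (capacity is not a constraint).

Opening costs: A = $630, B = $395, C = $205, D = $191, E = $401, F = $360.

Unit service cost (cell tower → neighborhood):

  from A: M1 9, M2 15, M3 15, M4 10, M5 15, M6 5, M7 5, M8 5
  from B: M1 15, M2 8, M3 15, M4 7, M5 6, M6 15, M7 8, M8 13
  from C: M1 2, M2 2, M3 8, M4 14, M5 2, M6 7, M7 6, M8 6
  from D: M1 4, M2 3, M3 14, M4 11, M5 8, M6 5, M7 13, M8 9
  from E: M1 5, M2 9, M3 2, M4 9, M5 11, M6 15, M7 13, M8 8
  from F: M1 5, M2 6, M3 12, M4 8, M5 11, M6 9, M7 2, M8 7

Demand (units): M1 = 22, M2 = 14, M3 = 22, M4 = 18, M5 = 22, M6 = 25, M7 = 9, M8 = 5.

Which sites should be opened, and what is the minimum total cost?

Open C only; minimum total cost 1008.

For any fixed open set, each neighborhood goes to its cheapest open site; total = fixed + service.
{C}: M1→C 2·22=44, M2→C 2·14=28, M3→C 8·22=176, M4→C 14·18=252, M5→C 2·22=44, M6→C 7·25=175, M7→C 6·9=54, M8→C 6·5=30. Service 803; fixed 205; total 1008.
{C, D}: service 699 + fixed 396 = 1095
{C, E}: service 581 + fixed 606 = 1187
{A, B, C, D, E, F}: service 454 + fixed 2182 = 2636
No other subset beats 1008.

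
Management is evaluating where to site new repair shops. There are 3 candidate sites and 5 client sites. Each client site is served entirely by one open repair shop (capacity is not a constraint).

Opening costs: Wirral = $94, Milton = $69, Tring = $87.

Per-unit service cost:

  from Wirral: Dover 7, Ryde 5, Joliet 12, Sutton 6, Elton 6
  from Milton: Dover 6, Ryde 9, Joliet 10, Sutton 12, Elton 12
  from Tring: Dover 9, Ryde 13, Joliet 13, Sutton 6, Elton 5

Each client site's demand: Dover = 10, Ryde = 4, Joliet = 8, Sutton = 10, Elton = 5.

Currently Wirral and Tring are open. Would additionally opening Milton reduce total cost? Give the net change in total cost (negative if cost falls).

No — net change +43 (cost rises by 43).

Current service cost with {Wirral, Tring}: 271.
Adding Milton: each client site re-picks its cheapest; new service cost 245, saving 26.
Extra fixed cost: 69. Net change = 69 − 26 = 43.
(Totals: 452 → 495.)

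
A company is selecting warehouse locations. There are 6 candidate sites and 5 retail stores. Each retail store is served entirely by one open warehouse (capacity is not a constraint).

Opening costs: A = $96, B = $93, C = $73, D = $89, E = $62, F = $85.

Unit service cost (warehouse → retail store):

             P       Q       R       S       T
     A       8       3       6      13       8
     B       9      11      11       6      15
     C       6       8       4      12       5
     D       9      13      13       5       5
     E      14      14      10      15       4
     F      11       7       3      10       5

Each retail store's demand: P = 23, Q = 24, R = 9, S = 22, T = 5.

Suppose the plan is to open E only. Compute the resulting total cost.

Each retail store is assigned to its cheapest site among the open ones.
{E}: P→E 14·23=322, Q→E 14·24=336, R→E 10·9=90, S→E 15·22=330, T→E 4·5=20. Service 1098; fixed 62; total 1160.

Total cost: 1160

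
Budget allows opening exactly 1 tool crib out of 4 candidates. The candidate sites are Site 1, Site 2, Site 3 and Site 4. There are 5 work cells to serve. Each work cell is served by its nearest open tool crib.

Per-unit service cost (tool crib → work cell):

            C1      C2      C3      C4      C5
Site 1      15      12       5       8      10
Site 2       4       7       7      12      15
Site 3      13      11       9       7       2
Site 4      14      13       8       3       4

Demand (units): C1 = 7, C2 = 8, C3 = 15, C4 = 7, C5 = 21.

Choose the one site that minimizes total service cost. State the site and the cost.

Choose Site 3 only; total service cost 405.

With exactly 1 open, each work cell uses its cheapest among the chosen.
{Site 3}: C1→Site 3 13·7=91, C2→Site 3 11·8=88, C3→Site 3 9·15=135, C4→Site 3 7·7=49, C5→Site 3 2·21=42. Service cost 405.
{Site 4}: service cost 427
{Site 1}: service cost 542
Among all 4 size-1 choices, {Site 3} is lowest.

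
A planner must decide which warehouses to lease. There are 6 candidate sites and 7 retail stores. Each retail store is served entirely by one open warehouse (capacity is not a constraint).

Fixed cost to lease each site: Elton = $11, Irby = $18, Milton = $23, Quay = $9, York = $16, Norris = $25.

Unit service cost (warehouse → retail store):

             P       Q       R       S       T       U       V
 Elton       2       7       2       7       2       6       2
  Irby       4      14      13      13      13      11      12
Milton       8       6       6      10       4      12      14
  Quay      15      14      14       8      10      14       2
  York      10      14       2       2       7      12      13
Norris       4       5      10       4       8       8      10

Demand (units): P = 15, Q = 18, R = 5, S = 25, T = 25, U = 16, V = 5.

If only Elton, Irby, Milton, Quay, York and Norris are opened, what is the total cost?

Total cost: 438

Each retail store is assigned to its cheapest site among the open ones.
{Elton, Irby, Milton, Quay, York, Norris}: P→Elton 2·15=30, Q→Norris 5·18=90, R→Elton 2·5=10, S→York 2·25=50, T→Elton 2·25=50, U→Elton 6·16=96, V→Elton 2·5=10. Service 336; fixed 102; total 438.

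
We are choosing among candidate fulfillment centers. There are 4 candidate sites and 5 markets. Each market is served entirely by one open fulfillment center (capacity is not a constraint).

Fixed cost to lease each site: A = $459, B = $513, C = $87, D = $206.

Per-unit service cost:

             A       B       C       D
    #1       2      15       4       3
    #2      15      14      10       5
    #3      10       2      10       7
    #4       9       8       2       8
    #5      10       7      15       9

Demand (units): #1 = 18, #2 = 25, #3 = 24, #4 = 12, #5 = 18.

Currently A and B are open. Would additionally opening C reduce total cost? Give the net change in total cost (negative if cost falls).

Yes — net change −85 (cost falls by 85).

Current service cost with {A, B}: 656.
Adding C: each market re-picks its cheapest; new service cost 484, saving 172.
Extra fixed cost: 87. Net change = 87 − 172 = -85.
(Totals: 1628 → 1543.)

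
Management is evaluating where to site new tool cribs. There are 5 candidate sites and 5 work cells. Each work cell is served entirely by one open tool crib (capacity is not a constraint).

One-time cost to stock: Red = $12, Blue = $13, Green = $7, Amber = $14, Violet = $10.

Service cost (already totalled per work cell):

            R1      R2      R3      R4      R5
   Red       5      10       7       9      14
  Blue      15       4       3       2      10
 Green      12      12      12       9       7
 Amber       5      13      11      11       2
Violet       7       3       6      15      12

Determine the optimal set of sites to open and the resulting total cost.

Open Blue and Amber; minimum total cost 43.

For any fixed open set, each work cell goes to its cheapest open site; total = fixed + service.
{Blue, Amber}: R1→Amber 5, R2→Blue 4, R3→Blue 3, R4→Blue 2, R5→Amber 2. Service 16; fixed 27; total 43.
{Blue}: R1→Blue 15, R2→Blue 4, R3→Blue 3, R4→Blue 2, R5→Blue 10. Service 34; fixed 13; total 47.
{Blue, Green}: R1→Green 12, R2→Blue 4, R3→Blue 3, R4→Blue 2, R5→Green 7. Service 28; fixed 20; total 48.
{Red, Blue, Green, Amber, Violet}: service 15 + fixed 56 = 71
No other subset beats 43.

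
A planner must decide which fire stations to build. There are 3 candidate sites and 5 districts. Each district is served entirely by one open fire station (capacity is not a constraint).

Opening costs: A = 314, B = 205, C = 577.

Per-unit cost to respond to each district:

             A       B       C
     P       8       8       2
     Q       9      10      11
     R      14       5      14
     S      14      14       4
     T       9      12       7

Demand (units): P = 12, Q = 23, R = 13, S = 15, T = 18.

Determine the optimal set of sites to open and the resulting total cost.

Open B only; minimum total cost 1022.

For any fixed open set, each district goes to its cheapest open site; total = fixed + service.
{B}: P→B 8·12=96, Q→B 10·23=230, R→B 5·13=65, S→B 14·15=210, T→B 12·18=216. Service 817; fixed 205; total 1022.
{A}: P→A 8·12=96, Q→A 9·23=207, R→A 14·13=182, S→A 14·15=210, T→A 9·18=162. Service 857; fixed 314; total 1171.
{C}: service 645 + fixed 577 = 1222
{A, B, C}: service 482 + fixed 1096 = 1578
(All 7 nonempty subsets were checked; B only is lowest.)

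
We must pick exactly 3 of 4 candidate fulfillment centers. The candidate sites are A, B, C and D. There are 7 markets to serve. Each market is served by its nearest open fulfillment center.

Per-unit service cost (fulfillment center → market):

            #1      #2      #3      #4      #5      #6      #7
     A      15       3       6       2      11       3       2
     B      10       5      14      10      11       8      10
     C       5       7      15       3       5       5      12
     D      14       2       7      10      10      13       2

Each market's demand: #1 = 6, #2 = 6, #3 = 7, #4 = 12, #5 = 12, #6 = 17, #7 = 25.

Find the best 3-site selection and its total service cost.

Choose A, C and D; total service cost 269.

With exactly 3 open, each market uses its cheapest among the chosen.
{A, C, D}: #1→C 5·6=30, #2→D 2·6=12, #3→A 6·7=42, #4→A 2·12=24, #5→C 5·12=60, #6→A 3·17=51, #7→A 2·25=50. Service cost 269.
{A, B, C}: service cost 275
{B, C, D}: service cost 322
Among all 4 size-3 choices, {A, C, D} is lowest.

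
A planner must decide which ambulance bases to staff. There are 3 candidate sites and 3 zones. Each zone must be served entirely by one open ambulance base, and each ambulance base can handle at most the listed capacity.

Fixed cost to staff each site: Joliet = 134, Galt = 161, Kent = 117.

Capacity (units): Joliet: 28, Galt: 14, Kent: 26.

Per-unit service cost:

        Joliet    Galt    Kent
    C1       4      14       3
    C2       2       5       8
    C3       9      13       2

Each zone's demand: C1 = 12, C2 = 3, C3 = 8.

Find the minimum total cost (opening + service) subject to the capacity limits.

Minimum total cost: 193

Open {Kent}: C1→Kent 3·12=36, C2→Kent 8·3=24, C3→Kent 2·8=16.
Loads: Kent carries 23/26. Service 76; fixed 117; total 193.
Next best feasible plan costs 260.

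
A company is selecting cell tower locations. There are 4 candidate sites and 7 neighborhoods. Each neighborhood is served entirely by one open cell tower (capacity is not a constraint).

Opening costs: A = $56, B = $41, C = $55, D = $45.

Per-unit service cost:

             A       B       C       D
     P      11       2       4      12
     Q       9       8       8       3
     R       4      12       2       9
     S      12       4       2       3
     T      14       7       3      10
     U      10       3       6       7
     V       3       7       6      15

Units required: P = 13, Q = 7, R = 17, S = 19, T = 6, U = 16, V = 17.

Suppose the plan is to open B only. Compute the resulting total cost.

Total cost: 612

Each neighborhood is assigned to its cheapest site among the open ones.
{B}: P→B 2·13=26, Q→B 8·7=56, R→B 12·17=204, S→B 4·19=76, T→B 7·6=42, U→B 3·16=48, V→B 7·17=119. Service 571; fixed 41; total 612.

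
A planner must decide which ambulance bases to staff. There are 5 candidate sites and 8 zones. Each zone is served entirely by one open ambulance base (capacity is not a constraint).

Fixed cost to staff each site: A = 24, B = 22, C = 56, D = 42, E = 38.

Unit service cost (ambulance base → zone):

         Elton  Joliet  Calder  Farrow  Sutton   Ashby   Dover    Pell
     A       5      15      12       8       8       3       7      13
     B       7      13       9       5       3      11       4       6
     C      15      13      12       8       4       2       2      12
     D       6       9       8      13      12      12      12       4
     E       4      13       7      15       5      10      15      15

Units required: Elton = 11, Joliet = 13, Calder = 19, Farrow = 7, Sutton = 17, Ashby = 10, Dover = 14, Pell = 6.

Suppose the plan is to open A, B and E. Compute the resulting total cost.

Each zone is assigned to its cheapest site among the open ones.
{A, B, E}: Elton→E 4·11=44, Joliet→B 13·13=169, Calder→E 7·19=133, Farrow→B 5·7=35, Sutton→B 3·17=51, Ashby→A 3·10=30, Dover→B 4·14=56, Pell→B 6·6=36. Service 554; fixed 84; total 638.

Total cost: 638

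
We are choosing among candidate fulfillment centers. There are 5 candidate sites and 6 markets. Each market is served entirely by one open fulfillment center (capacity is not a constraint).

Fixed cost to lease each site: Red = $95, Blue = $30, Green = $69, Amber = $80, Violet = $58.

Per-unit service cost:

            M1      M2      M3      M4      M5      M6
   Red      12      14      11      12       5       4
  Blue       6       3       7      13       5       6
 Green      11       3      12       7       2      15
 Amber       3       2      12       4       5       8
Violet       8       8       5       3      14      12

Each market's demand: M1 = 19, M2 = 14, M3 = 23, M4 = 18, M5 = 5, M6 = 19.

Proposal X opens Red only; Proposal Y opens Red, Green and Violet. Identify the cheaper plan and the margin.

Proposal X: {Red}: M1→Red 12·19=228, M2→Red 14·14=196, M3→Red 11·23=253, M4→Red 12·18=216, M5→Red 5·5=25, M6→Red 4·19=76. Service 994; fixed 95; total 1089.
Proposal Y: {Red, Green, Violet}: M1→Violet 8·19=152, M2→Green 3·14=42, M3→Violet 5·23=115, M4→Violet 3·18=54, M5→Green 2·5=10, M6→Red 4·19=76. Service 449; fixed 222; total 671.
Difference: |1089 − 671| = 418.

Proposal Y is cheaper by 418.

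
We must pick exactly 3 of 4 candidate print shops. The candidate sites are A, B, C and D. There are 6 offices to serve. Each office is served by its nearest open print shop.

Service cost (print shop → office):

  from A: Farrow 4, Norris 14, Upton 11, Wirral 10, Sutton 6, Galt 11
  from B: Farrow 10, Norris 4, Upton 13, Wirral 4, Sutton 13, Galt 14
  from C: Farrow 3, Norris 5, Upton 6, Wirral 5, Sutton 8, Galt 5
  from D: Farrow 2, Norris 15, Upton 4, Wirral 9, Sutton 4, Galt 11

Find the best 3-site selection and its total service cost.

Choose B, C and D; total service cost 23.

With exactly 3 open, each office uses its cheapest among the chosen.
{B, C, D}: Farrow→D 2, Norris→B 4, Upton→D 4, Wirral→B 4, Sutton→D 4, Galt→C 5. Service cost 23.
{A, C, D}: service cost 25
{A, B, C}: service cost 28
Among all 4 size-3 choices, {B, C, D} is lowest.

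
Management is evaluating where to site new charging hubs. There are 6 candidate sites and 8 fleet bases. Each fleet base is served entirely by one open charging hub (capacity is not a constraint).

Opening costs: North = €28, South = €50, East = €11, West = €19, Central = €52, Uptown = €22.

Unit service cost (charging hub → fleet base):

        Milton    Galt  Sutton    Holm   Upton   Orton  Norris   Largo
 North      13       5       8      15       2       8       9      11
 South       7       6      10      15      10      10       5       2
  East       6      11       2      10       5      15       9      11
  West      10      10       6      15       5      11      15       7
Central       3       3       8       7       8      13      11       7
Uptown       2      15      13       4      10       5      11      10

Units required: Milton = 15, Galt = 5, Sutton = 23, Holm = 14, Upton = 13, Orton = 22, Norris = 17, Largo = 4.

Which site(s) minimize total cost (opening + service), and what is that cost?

For any fixed open set, each fleet base goes to its cheapest open site; total = fixed + service.
{North, South, East, Uptown}: Milton→Uptown 2·15=30, Galt→North 5·5=25, Sutton→East 2·23=46, Holm→Uptown 4·14=56, Upton→North 2·13=26, Orton→Uptown 5·22=110, Norris→South 5·17=85, Largo→South 2·4=8. Service 386; fixed 111; total 497.
{South, East, Uptown}: Milton→Uptown 2·15=30, Galt→South 6·5=30, Sutton→East 2·23=46, Holm→Uptown 4·14=56, Upton→East 5·13=65, Orton→Uptown 5·22=110, Norris→South 5·17=85, Largo→South 2·4=8. Service 430; fixed 83; total 513.
{North, South, East, West, Uptown}: service 386 + fixed 130 = 516
{North, South, East, West, Central, Uptown}: Milton→Uptown 2·15=30, Galt→Central 3·5=15, Sutton→East 2·23=46, Holm→Uptown 4·14=56, Upton→North 2·13=26, Orton→Uptown 5·22=110, Norris→South 5·17=85, Largo→South 2·4=8. Service 376; fixed 182; total 558.
No other subset beats 497.

Open North, South, East and Uptown; minimum total cost 497.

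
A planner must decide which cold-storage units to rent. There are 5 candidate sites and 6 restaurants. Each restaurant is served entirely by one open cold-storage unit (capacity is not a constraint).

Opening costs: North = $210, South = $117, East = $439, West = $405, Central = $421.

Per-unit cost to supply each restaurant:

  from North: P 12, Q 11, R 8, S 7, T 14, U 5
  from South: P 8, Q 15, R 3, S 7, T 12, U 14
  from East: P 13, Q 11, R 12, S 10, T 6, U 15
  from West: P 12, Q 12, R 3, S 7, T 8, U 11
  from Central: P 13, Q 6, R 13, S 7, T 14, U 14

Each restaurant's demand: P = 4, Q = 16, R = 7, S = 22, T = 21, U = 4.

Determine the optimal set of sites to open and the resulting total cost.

Open South only; minimum total cost 872.

For any fixed open set, each restaurant goes to its cheapest open site; total = fixed + service.
{South}: P→South 8·4=32, Q→South 15·16=240, R→South 3·7=21, S→South 7·22=154, T→South 12·21=252, U→South 14·4=56. Service 755; fixed 117; total 872.
{North}: service 748 + fixed 210 = 958
{North, South}: service 655 + fixed 327 = 982
{North, South, East, West, Central}: P→South 8·4=32, Q→Central 6·16=96, R→South 3·7=21, S→North 7·22=154, T→East 6·21=126, U→North 5·4=20. Service 449; fixed 1592; total 2041.
No other subset beats 872.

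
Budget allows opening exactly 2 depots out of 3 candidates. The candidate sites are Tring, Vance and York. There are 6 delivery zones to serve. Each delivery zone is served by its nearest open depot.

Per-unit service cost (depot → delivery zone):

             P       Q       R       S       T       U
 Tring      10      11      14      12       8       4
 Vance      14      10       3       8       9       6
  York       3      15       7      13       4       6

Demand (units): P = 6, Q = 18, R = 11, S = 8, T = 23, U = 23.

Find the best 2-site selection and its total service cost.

Choose Vance and York; total service cost 525.

With exactly 2 open, each delivery zone uses its cheapest among the chosen.
{Vance, York}: P→York 3·6=18, Q→Vance 10·18=180, R→Vance 3·11=33, S→Vance 8·8=64, T→York 4·23=92, U→Vance 6·23=138. Service cost 525.
{Tring, York}: service cost 573
{Tring, Vance}: service cost 613
Among all 3 size-2 choices, {Vance, York} is lowest.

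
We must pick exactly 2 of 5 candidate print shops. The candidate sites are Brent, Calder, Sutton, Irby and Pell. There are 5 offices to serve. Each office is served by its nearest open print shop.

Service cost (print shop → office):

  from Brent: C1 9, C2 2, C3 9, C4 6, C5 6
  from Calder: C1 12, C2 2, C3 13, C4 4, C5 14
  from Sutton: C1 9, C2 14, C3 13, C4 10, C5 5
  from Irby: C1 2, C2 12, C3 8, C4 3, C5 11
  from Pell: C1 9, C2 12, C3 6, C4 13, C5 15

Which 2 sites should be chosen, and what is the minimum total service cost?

Choose Brent and Irby; total service cost 21.

With exactly 2 open, each office uses its cheapest among the chosen.
{Brent, Irby}: C1→Irby 2, C2→Brent 2, C3→Irby 8, C4→Irby 3, C5→Brent 6. Service cost 21.
{Calder, Irby}: service cost 26
{Brent, Pell}: service cost 29
Among all 10 size-2 choices, {Brent, Irby} is lowest.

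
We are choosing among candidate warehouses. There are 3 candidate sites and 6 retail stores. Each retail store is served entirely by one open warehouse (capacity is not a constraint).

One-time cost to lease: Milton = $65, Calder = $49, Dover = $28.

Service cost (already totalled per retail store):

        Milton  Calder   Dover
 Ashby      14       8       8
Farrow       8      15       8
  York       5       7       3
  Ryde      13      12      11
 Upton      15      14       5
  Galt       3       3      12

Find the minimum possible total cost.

Minimum total cost: 75

For any fixed open set, each retail store goes to its cheapest open site; total = fixed + service.
{Dover}: Ashby→Dover 8, Farrow→Dover 8, York→Dover 3, Ryde→Dover 11, Upton→Dover 5, Galt→Dover 12. Service 47; fixed 28; total 75.
{Calder}: Ashby→Calder 8, Farrow→Calder 15, York→Calder 7, Ryde→Calder 12, Upton→Calder 14, Galt→Calder 3. Service 59; fixed 49; total 108.
{Calder, Dover}: service 38 + fixed 77 = 115
{Milton, Calder, Dover}: Ashby→Calder 8, Farrow→Milton 8, York→Dover 3, Ryde→Dover 11, Upton→Dover 5, Galt→Milton 3. Service 38; fixed 142; total 180.
No other subset beats 75.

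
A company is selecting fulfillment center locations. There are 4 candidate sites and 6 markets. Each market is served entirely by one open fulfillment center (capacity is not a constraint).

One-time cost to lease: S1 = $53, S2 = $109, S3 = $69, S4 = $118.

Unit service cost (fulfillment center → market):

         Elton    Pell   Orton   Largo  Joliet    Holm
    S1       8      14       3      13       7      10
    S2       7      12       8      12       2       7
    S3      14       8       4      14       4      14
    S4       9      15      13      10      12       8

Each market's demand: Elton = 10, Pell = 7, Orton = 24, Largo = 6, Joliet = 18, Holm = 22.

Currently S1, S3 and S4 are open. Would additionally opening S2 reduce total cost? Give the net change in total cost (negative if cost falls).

No — net change +41 (cost rises by 41).

Current service cost with {S1, S3, S4}: 516.
Adding S2: each market re-picks its cheapest; new service cost 448, saving 68.
Extra fixed cost: 109. Net change = 109 − 68 = 41.
(Totals: 756 → 797.)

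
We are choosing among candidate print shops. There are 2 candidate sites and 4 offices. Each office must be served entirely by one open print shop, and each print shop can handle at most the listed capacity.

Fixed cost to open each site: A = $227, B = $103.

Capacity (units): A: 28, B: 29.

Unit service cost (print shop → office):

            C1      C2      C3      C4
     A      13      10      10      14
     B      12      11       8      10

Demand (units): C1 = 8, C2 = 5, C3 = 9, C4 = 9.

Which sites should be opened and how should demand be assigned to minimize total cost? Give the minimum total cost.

Open {A, B}: C1→B 12·8=96, C2→A 10·5=50, C3→B 8·9=72, C4→B 10·9=90.
Loads: A carries 5/28, B carries 26/29. Service 308; fixed 330; total 638.
Next best feasible plan costs 646.

Minimum total cost: 638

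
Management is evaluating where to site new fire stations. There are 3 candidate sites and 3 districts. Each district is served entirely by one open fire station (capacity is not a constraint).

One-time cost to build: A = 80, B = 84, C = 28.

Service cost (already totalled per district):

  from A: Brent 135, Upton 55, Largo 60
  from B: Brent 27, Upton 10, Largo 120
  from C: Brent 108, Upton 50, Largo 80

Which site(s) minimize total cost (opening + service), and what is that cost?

Open B and C; minimum total cost 229.

For any fixed open set, each district goes to its cheapest open site; total = fixed + service.
{B, C}: Brent→B 27, Upton→B 10, Largo→C 80. Service 117; fixed 112; total 229.
{B}: service 157 + fixed 84 = 241
{A, B}: service 97 + fixed 164 = 261
{A, B, C}: service 97 + fixed 192 = 289
No other subset beats 229.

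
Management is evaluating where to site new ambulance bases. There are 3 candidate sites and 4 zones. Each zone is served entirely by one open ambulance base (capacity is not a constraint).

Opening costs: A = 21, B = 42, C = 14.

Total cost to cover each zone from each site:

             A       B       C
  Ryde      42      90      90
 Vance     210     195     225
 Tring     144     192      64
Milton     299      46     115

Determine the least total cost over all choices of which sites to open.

For any fixed open set, each zone goes to its cheapest open site; total = fixed + service.
{A, B, C}: Ryde→A 42, Vance→B 195, Tring→C 64, Milton→B 46. Service 347; fixed 77; total 424.
{B, C}: Ryde→B 90, Vance→B 195, Tring→C 64, Milton→B 46. Service 395; fixed 56; total 451.
{A, C}: Ryde→A 42, Vance→A 210, Tring→C 64, Milton→C 115. Service 431; fixed 35; total 466.
{C}: service 494 + fixed 14 = 508
No other subset beats 424.

Minimum total cost: 424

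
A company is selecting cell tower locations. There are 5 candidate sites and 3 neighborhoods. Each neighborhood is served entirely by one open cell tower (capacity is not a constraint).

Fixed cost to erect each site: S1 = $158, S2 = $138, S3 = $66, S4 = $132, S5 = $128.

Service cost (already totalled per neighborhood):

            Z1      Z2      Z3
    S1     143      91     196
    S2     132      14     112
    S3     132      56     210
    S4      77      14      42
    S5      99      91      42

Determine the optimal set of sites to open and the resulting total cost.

Open S4 only; minimum total cost 265.

For any fixed open set, each neighborhood goes to its cheapest open site; total = fixed + service.
{S4}: Z1→S4 77, Z2→S4 14, Z3→S4 42. Service 133; fixed 132; total 265.
{S3, S4}: Z1→S4 77, Z2→S4 14, Z3→S4 42. Service 133; fixed 198; total 331.
{S5}: Z1→S5 99, Z2→S5 91, Z3→S5 42. Service 232; fixed 128; total 360.
{S1, S2, S3, S4, S5}: service 133 + fixed 622 = 755
No other subset beats 265.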